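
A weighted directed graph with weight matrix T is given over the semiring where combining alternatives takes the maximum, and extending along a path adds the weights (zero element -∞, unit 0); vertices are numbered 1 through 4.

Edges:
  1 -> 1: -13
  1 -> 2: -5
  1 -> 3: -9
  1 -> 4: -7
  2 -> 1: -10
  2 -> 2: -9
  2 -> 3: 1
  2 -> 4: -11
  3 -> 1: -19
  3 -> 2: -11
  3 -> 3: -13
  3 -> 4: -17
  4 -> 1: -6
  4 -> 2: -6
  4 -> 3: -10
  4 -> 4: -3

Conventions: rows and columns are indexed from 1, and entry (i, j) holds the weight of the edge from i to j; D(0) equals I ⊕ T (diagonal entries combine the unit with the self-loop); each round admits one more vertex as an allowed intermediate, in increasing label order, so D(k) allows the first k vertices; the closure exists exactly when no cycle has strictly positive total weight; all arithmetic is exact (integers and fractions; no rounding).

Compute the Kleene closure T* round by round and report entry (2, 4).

D(0):
  [0, -5, -9, -7]
  [-10, 0, 1, -11]
  [-19, -11, 0, -17]
  [-6, -6, -10, 0]
D(1):
  [0, -5, -9, -7]
  [-10, 0, 1, -11]
  [-19, -11, 0, -17]
  [-6, -6, -10, 0]
D(2):
  [0, -5, -4, -7]
  [-10, 0, 1, -11]
  [-19, -11, 0, -17]
  [-6, -6, -5, 0]
D(3):
  [0, -5, -4, -7]
  [-10, 0, 1, -11]
  [-19, -11, 0, -17]
  [-6, -6, -5, 0]
D(4):
  [0, -5, -4, -7]
  [-10, 0, 1, -11]
  [-19, -11, 0, -17]
  [-6, -6, -5, 0]
Answer: T*[2][4] = -11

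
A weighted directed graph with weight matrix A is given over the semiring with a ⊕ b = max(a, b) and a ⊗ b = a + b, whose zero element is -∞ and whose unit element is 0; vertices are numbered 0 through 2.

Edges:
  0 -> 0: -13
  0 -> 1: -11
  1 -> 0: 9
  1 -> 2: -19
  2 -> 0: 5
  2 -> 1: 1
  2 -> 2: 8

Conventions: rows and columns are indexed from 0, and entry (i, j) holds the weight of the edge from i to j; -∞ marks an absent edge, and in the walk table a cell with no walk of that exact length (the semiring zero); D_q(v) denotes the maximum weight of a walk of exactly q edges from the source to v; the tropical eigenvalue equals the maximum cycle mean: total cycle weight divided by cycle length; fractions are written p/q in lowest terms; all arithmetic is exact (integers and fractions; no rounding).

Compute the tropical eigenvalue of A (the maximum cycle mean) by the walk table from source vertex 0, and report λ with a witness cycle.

q=0: [0, -∞, -∞]
q=1: [-13, -11, -∞]
q=2: [-2, -24, -30]
q=3: [-15, -13, -22]
Optimal cycle mean attained by: cycle 2->2, total 8, length 1.
Answer: λ = 8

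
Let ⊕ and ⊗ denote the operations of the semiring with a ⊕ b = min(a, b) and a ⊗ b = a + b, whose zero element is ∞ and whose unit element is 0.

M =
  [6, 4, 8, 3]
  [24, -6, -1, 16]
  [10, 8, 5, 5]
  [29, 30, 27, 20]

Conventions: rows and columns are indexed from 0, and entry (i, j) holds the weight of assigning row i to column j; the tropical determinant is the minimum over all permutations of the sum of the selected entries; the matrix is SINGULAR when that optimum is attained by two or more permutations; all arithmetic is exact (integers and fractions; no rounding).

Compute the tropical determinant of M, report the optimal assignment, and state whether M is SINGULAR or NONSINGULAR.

σ = (0, 1, 2, 3): 6 + (-6) + 5 + 20 = 25
σ = (0, 1, 3, 2): 6 + (-6) + 5 + 27 = 32
σ = (0, 2, 1, 3): 6 + (-1) + 8 + 20 = 33
σ = (0, 2, 3, 1): 6 + (-1) + 5 + 30 = 40
σ = (0, 3, 1, 2): 6 + 16 + 8 + 27 = 57
σ = (0, 3, 2, 1): 6 + 16 + 5 + 30 = 57
σ = (1, 0, 2, 3): 4 + 24 + 5 + 20 = 53
σ = (1, 0, 3, 2): 4 + 24 + 5 + 27 = 60
σ = (1, 2, 0, 3): 4 + (-1) + 10 + 20 = 33
σ = (1, 2, 3, 0): 4 + (-1) + 5 + 29 = 37
σ = (1, 3, 0, 2): 4 + 16 + 10 + 27 = 57
σ = (1, 3, 2, 0): 4 + 16 + 5 + 29 = 54
σ = (2, 0, 1, 3): 8 + 24 + 8 + 20 = 60
σ = (2, 0, 3, 1): 8 + 24 + 5 + 30 = 67
σ = (2, 1, 0, 3): 8 + (-6) + 10 + 20 = 32
σ = (2, 1, 3, 0): 8 + (-6) + 5 + 29 = 36
σ = (2, 3, 0, 1): 8 + 16 + 10 + 30 = 64
σ = (2, 3, 1, 0): 8 + 16 + 8 + 29 = 61
σ = (3, 0, 1, 2): 3 + 24 + 8 + 27 = 62
σ = (3, 0, 2, 1): 3 + 24 + 5 + 30 = 62
σ = (3, 1, 0, 2): 3 + (-6) + 10 + 27 = 34
σ = (3, 1, 2, 0): 3 + (-6) + 5 + 29 = 31
σ = (3, 2, 0, 1): 3 + (-1) + 10 + 30 = 42
σ = (3, 2, 1, 0): 3 + (-1) + 8 + 29 = 39
Optimal value attained by: σ = (0, 1, 2, 3).
Answer: det⊕(M) = 25; verdict: NONSINGULAR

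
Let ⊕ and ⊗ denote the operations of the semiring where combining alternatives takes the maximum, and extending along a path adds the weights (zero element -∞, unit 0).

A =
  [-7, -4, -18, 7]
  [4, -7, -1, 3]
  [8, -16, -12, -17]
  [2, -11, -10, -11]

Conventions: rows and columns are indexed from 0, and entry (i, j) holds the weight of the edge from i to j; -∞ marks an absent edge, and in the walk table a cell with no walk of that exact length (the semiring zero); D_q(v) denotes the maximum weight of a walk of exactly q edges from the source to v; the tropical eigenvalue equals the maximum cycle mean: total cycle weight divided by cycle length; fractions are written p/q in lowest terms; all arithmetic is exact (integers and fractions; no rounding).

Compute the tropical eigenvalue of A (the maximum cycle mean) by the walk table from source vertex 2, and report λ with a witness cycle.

q=0: [-∞, -∞, 0, -∞]
q=1: [8, -16, -12, -17]
q=2: [1, 4, -10, 15]
q=3: [17, 4, 5, 8]
q=4: [13, 13, 3, 24]
Optimal cycle mean attained by: cycle 0->3->0, total 7 + 2, length 2.
Answer: λ = 9/2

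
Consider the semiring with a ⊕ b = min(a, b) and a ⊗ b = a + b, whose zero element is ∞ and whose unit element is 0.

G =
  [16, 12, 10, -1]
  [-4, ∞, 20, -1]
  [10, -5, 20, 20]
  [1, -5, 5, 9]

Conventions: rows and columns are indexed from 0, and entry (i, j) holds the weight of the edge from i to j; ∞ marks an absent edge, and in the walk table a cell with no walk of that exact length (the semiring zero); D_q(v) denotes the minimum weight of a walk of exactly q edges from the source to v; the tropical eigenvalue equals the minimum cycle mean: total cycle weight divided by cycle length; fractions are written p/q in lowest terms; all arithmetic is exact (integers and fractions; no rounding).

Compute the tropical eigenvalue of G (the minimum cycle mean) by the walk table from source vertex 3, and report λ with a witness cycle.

q=0: [∞, ∞, ∞, 0]
q=1: [1, -5, 5, 9]
q=2: [-9, 0, 11, -6]
q=3: [-5, -11, -1, -10]
q=4: [-15, -15, -5, -12]
Optimal cycle mean attained by: cycle 0->3->1->0, total (-1) + (-5) + (-4), length 3.
Answer: λ = -10/3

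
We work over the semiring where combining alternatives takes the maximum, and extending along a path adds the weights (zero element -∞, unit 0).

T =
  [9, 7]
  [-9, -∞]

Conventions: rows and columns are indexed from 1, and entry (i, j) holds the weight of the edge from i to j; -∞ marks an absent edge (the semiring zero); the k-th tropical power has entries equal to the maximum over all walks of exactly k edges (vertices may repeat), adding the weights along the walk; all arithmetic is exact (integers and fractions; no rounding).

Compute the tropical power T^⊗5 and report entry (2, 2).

T^⊗2:
  [18, 16]
  [0, -2]
T^⊗3:
  [27, 25]
  [9, 7]
T^⊗4:
  [36, 34]
  [18, 16]
T^⊗5:
  [45, 43]
  [27, 25]
Key observation: the optimum is the walk 2->1->1->1->1->2, with weight (-9) + 9 + 9 + 9 + 7 = 25.
Optimal value attained by: walk 2->1->1->1->1->2.
Answer: (T^⊗5)[2][2] = 25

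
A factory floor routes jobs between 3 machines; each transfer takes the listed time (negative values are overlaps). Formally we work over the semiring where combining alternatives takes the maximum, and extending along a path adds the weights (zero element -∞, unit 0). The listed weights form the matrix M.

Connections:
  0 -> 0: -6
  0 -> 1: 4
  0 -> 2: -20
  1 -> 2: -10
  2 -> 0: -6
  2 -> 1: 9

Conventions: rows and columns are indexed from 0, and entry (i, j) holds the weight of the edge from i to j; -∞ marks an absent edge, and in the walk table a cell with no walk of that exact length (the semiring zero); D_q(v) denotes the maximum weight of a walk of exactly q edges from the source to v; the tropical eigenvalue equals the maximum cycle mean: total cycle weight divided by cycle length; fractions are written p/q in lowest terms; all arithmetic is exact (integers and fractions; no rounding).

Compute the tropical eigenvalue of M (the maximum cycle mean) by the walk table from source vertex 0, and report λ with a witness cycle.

q=0: [0, -∞, -∞]
q=1: [-6, 4, -20]
q=2: [-12, -2, -6]
q=3: [-12, 3, -12]
Optimal cycle mean attained by: cycle 1->2->1, total (-10) + 9, length 2.
Answer: λ = -1/2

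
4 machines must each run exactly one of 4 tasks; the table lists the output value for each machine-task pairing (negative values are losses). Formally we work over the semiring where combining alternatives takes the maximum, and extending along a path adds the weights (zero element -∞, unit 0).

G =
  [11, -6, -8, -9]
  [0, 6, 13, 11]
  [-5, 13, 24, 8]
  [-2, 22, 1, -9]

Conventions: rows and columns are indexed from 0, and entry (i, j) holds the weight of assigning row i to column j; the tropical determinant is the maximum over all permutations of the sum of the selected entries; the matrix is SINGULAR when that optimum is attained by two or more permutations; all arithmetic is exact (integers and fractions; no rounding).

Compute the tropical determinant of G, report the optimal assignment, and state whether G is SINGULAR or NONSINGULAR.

σ = (0, 1, 2, 3): 11 + 6 + 24 + (-9) = 32
σ = (0, 1, 3, 2): 11 + 6 + 8 + 1 = 26
σ = (0, 2, 1, 3): 11 + 13 + 13 + (-9) = 28
σ = (0, 2, 3, 1): 11 + 13 + 8 + 22 = 54
σ = (0, 3, 1, 2): 11 + 11 + 13 + 1 = 36
σ = (0, 3, 2, 1): 11 + 11 + 24 + 22 = 68
σ = (1, 0, 2, 3): (-6) + 0 + 24 + (-9) = 9
σ = (1, 0, 3, 2): (-6) + 0 + 8 + 1 = 3
σ = (1, 2, 0, 3): (-6) + 13 + (-5) + (-9) = -7
σ = (1, 2, 3, 0): (-6) + 13 + 8 + (-2) = 13
σ = (1, 3, 0, 2): (-6) + 11 + (-5) + 1 = 1
σ = (1, 3, 2, 0): (-6) + 11 + 24 + (-2) = 27
σ = (2, 0, 1, 3): (-8) + 0 + 13 + (-9) = -4
σ = (2, 0, 3, 1): (-8) + 0 + 8 + 22 = 22
σ = (2, 1, 0, 3): (-8) + 6 + (-5) + (-9) = -16
σ = (2, 1, 3, 0): (-8) + 6 + 8 + (-2) = 4
σ = (2, 3, 0, 1): (-8) + 11 + (-5) + 22 = 20
σ = (2, 3, 1, 0): (-8) + 11 + 13 + (-2) = 14
σ = (3, 0, 1, 2): (-9) + 0 + 13 + 1 = 5
σ = (3, 0, 2, 1): (-9) + 0 + 24 + 22 = 37
σ = (3, 1, 0, 2): (-9) + 6 + (-5) + 1 = -7
σ = (3, 1, 2, 0): (-9) + 6 + 24 + (-2) = 19
σ = (3, 2, 0, 1): (-9) + 13 + (-5) + 22 = 21
σ = (3, 2, 1, 0): (-9) + 13 + 13 + (-2) = 15
Optimal value attained by: σ = (0, 3, 2, 1).
Answer: det⊕(G) = 68; verdict: NONSINGULAR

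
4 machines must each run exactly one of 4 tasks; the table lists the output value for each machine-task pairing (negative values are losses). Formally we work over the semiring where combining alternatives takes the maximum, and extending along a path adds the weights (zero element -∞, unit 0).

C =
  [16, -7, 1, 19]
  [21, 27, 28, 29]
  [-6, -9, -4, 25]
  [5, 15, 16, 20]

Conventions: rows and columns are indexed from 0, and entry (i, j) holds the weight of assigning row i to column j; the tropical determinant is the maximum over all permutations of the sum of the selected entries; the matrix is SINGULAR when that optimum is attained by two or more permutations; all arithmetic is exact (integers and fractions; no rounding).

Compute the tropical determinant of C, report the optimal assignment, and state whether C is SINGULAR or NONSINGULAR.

σ = (0, 1, 2, 3): 16 + 27 + (-4) + 20 = 59
σ = (0, 1, 3, 2): 16 + 27 + 25 + 16 = 84
σ = (0, 2, 1, 3): 16 + 28 + (-9) + 20 = 55
σ = (0, 2, 3, 1): 16 + 28 + 25 + 15 = 84
σ = (0, 3, 1, 2): 16 + 29 + (-9) + 16 = 52
σ = (0, 3, 2, 1): 16 + 29 + (-4) + 15 = 56
σ = (1, 0, 2, 3): (-7) + 21 + (-4) + 20 = 30
σ = (1, 0, 3, 2): (-7) + 21 + 25 + 16 = 55
σ = (1, 2, 0, 3): (-7) + 28 + (-6) + 20 = 35
σ = (1, 2, 3, 0): (-7) + 28 + 25 + 5 = 51
σ = (1, 3, 0, 2): (-7) + 29 + (-6) + 16 = 32
σ = (1, 3, 2, 0): (-7) + 29 + (-4) + 5 = 23
σ = (2, 0, 1, 3): 1 + 21 + (-9) + 20 = 33
σ = (2, 0, 3, 1): 1 + 21 + 25 + 15 = 62
σ = (2, 1, 0, 3): 1 + 27 + (-6) + 20 = 42
σ = (2, 1, 3, 0): 1 + 27 + 25 + 5 = 58
σ = (2, 3, 0, 1): 1 + 29 + (-6) + 15 = 39
σ = (2, 3, 1, 0): 1 + 29 + (-9) + 5 = 26
σ = (3, 0, 1, 2): 19 + 21 + (-9) + 16 = 47
σ = (3, 0, 2, 1): 19 + 21 + (-4) + 15 = 51
σ = (3, 1, 0, 2): 19 + 27 + (-6) + 16 = 56
σ = (3, 1, 2, 0): 19 + 27 + (-4) + 5 = 47
σ = (3, 2, 0, 1): 19 + 28 + (-6) + 15 = 56
σ = (3, 2, 1, 0): 19 + 28 + (-9) + 5 = 43
Optimal value attained by: σ = (0, 1, 3, 2).
Answer: det⊕(C) = 84; verdict: SINGULAR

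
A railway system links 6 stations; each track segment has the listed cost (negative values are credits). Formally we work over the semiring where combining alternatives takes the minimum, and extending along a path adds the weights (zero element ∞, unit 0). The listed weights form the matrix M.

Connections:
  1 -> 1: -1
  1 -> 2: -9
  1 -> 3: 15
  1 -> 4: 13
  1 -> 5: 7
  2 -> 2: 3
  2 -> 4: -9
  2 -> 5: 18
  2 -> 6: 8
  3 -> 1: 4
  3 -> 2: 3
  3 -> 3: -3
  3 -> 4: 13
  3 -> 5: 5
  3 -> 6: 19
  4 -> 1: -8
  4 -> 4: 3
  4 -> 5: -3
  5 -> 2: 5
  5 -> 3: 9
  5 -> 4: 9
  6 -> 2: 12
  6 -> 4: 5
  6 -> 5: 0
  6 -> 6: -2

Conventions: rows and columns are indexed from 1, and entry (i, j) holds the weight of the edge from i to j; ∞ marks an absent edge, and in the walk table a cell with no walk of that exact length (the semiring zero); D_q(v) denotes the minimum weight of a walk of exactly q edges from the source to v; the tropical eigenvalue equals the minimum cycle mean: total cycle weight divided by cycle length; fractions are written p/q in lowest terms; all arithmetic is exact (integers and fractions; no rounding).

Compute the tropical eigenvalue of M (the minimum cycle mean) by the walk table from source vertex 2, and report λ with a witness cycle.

q=0: [∞, 0, ∞, ∞, ∞, ∞]
q=1: [∞, 3, ∞, -9, 18, 8]
q=2: [-17, 6, 27, -6, -12, 6]
q=3: [-18, -26, -3, -4, -10, 4]
q=4: [-19, -27, -6, -35, -11, -18]
q=5: [-43, -28, -9, -36, -38, -20]
q=6: [-44, -52, -29, -37, -39, -22]
Optimal cycle mean attained by: cycle 1->2->4->1, total (-9) + (-9) + (-8), length 3.
Answer: λ = -26/3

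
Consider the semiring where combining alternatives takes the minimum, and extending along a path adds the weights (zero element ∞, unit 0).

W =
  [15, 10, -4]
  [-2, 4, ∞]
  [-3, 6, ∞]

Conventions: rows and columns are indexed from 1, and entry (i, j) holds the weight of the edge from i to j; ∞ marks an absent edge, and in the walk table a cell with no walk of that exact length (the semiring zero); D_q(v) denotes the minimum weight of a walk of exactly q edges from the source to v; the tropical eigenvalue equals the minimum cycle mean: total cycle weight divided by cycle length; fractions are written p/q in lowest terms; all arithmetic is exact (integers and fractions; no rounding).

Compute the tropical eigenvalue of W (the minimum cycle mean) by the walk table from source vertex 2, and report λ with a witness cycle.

q=0: [∞, 0, ∞]
q=1: [-2, 4, ∞]
q=2: [2, 8, -6]
q=3: [-9, 0, -2]
Optimal cycle mean attained by: cycle 1->3->1, total (-4) + (-3), length 2.
Answer: λ = -7/2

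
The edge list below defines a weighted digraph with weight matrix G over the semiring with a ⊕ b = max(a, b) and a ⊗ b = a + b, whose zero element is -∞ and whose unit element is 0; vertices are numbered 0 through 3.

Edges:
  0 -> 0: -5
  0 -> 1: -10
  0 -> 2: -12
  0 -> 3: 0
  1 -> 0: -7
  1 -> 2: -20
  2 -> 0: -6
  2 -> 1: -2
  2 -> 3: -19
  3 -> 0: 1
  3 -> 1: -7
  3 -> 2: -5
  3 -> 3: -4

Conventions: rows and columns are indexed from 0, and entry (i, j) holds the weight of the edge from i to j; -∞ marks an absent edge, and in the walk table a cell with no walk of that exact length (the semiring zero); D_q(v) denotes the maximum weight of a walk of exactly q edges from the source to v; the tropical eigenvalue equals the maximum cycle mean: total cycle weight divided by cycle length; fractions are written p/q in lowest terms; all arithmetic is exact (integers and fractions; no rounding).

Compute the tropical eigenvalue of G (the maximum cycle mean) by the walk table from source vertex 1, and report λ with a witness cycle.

q=0: [-∞, 0, -∞, -∞]
q=1: [-7, -∞, -20, -∞]
q=2: [-12, -17, -19, -7]
q=3: [-6, -14, -12, -11]
q=4: [-10, -14, -16, -6]
Optimal cycle mean attained by: cycle 0->3->0, total 0 + 1, length 2.
Answer: λ = 1/2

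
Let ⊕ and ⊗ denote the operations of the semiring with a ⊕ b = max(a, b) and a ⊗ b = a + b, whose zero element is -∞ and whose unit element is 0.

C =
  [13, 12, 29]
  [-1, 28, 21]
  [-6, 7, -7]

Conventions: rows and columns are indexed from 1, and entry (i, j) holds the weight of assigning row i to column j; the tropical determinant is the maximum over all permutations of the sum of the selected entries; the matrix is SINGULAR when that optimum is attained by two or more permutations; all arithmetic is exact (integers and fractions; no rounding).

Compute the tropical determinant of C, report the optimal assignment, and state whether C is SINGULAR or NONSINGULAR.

σ = (1, 2, 3): 13 + 28 + (-7) = 34
σ = (1, 3, 2): 13 + 21 + 7 = 41
σ = (2, 1, 3): 12 + (-1) + (-7) = 4
σ = (2, 3, 1): 12 + 21 + (-6) = 27
σ = (3, 1, 2): 29 + (-1) + 7 = 35
σ = (3, 2, 1): 29 + 28 + (-6) = 51
Optimal value attained by: σ = (3, 2, 1).
Answer: det⊕(C) = 51; verdict: NONSINGULAR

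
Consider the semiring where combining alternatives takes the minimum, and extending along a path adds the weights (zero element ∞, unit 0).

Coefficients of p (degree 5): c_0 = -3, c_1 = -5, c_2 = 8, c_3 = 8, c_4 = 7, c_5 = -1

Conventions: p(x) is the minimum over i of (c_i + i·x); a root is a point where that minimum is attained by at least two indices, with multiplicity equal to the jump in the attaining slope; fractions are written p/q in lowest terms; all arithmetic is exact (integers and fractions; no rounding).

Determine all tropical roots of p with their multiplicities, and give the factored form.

hull edge (i=0, c=-3) to (i=1, c=-5): slope -2, span 1
hull edge (i=1, c=-5) to (i=5, c=-1): slope 1, span 4
Factored form: p(x) = -1 ⊗ (x ⊕ (-1)) ⊗ (x ⊕ (-1)) ⊗ (x ⊕ (-1)) ⊗ (x ⊕ (-1)) ⊗ (x ⊕ 2)
Answer: roots = -1 (mult 4), 2 (mult 1)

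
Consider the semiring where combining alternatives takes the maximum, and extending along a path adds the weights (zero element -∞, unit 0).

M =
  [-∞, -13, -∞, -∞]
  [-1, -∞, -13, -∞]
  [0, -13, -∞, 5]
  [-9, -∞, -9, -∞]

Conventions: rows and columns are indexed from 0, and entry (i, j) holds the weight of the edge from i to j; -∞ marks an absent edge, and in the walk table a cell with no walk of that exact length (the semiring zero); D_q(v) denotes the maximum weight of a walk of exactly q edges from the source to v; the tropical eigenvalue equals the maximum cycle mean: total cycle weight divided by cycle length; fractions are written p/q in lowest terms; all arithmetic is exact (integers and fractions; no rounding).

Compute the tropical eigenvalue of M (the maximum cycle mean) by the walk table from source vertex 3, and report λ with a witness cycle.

q=0: [-∞, -∞, -∞, 0]
q=1: [-9, -∞, -9, -∞]
q=2: [-9, -22, -∞, -4]
q=3: [-13, -22, -13, -∞]
q=4: [-13, -26, -35, -8]
Optimal cycle mean attained by: cycle 2->3->2, total 5 + (-9), length 2.
Answer: λ = -2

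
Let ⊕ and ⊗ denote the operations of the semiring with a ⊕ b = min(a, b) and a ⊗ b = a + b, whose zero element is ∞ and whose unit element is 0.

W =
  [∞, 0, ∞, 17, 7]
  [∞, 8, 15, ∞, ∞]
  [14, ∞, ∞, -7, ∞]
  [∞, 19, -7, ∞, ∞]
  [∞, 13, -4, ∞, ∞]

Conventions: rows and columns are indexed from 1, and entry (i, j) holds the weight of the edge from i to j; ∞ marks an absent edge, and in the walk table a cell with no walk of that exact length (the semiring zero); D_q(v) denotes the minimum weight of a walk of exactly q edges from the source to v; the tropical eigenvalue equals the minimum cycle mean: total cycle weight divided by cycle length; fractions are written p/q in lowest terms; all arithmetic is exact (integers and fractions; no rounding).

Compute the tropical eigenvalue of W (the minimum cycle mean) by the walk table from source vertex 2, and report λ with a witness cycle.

q=0: [∞, 0, ∞, ∞, ∞]
q=1: [∞, 8, 15, ∞, ∞]
q=2: [29, 16, 23, 8, ∞]
q=3: [37, 24, 1, 16, 36]
q=4: [15, 32, 9, -6, 44]
q=5: [23, 13, -13, 2, 22]
Optimal cycle mean attained by: cycle 3->4->3, total (-7) + (-7), length 2.
Answer: λ = -7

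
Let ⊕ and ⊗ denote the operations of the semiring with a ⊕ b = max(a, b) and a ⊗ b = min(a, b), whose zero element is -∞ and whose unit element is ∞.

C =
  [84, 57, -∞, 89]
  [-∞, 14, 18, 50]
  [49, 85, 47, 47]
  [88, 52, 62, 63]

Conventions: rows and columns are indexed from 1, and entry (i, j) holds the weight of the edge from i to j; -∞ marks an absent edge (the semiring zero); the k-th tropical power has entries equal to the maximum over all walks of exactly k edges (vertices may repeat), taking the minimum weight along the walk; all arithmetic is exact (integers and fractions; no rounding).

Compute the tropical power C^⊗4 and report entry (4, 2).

C^⊗2:
  [88, 57, 62, 84]
  [50, 50, 50, 50]
  [49, 49, 47, 50]
  [84, 62, 62, 88]
C^⊗3:
  [84, 62, 62, 88]
  [50, 50, 50, 50]
  [50, 50, 50, 50]
  [88, 62, 62, 84]
C^⊗4:
  [88, 62, 62, 84]
  [50, 50, 50, 50]
  [50, 50, 50, 50]
  [84, 62, 62, 88]
Key observation: the optimum is the walk 4->1->4->3->2, with weight 88 min 89 min 62 min 85 = 62.
Optimal value attained by: walk 4->1->4->3->2.
Answer: (C^⊗4)[4][2] = 62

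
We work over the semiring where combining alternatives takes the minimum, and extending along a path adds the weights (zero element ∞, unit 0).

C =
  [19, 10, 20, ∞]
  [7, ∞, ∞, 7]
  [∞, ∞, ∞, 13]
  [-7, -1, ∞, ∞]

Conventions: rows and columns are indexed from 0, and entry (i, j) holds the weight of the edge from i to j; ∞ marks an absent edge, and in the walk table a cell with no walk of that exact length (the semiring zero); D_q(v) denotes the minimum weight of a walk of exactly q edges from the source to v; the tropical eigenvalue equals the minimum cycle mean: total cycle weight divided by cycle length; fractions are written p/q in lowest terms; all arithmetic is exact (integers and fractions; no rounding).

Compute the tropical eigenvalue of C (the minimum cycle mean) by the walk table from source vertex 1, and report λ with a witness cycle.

q=0: [∞, 0, ∞, ∞]
q=1: [7, ∞, ∞, 7]
q=2: [0, 6, 27, ∞]
q=3: [13, 10, 20, 13]
q=4: [6, 12, 33, 17]
Optimal cycle mean attained by: cycle 1->3->1, total 7 + (-1), length 2.
Answer: λ = 3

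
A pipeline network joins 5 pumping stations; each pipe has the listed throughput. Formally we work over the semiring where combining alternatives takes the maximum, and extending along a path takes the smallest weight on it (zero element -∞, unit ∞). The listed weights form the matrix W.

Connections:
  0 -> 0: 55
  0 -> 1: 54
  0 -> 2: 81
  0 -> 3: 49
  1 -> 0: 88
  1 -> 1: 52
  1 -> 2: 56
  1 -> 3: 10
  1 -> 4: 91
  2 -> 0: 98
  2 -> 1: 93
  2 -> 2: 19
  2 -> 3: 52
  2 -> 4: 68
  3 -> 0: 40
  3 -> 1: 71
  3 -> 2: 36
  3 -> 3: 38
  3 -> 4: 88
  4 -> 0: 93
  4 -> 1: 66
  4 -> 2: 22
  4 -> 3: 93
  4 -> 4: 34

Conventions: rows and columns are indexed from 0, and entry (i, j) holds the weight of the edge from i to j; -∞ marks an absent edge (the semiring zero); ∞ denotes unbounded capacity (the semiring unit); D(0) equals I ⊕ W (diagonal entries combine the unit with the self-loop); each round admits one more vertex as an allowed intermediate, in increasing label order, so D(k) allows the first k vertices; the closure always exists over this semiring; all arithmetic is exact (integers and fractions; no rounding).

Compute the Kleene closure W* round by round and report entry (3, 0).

D(0):
  [∞, 54, 81, 49, -∞]
  [88, ∞, 56, 10, 91]
  [98, 93, ∞, 52, 68]
  [40, 71, 36, ∞, 88]
  [93, 66, 22, 93, ∞]
D(1):
  [∞, 54, 81, 49, -∞]
  [88, ∞, 81, 49, 91]
  [98, 93, ∞, 52, 68]
  [40, 71, 40, ∞, 88]
  [93, 66, 81, 93, ∞]
D(2):
  [∞, 54, 81, 49, 54]
  [88, ∞, 81, 49, 91]
  [98, 93, ∞, 52, 91]
  [71, 71, 71, ∞, 88]
  [93, 66, 81, 93, ∞]
D(3):
  [∞, 81, 81, 52, 81]
  [88, ∞, 81, 52, 91]
  [98, 93, ∞, 52, 91]
  [71, 71, 71, ∞, 88]
  [93, 81, 81, 93, ∞]
D(4):
  [∞, 81, 81, 52, 81]
  [88, ∞, 81, 52, 91]
  [98, 93, ∞, 52, 91]
  [71, 71, 71, ∞, 88]
  [93, 81, 81, 93, ∞]
D(5):
  [∞, 81, 81, 81, 81]
  [91, ∞, 81, 91, 91]
  [98, 93, ∞, 91, 91]
  [88, 81, 81, ∞, 88]
  [93, 81, 81, 93, ∞]
Answer: W*[3][0] = 88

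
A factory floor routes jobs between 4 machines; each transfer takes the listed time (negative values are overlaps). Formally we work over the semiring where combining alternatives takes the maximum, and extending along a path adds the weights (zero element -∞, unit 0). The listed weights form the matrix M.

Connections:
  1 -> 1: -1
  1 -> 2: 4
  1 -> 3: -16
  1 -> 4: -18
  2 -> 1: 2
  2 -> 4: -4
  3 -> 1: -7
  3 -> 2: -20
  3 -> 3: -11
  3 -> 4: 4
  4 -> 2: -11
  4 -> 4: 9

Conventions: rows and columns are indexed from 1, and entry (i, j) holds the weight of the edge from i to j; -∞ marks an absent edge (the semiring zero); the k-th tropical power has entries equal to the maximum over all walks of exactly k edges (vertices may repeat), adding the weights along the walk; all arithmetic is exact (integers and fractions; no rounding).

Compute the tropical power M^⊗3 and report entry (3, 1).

M^⊗2:
  [6, 3, -17, 0]
  [1, 6, -14, 5]
  [-8, -3, -22, 13]
  [-9, -2, -∞, 18]
M^⊗3:
  [5, 10, -10, 9]
  [8, 5, -15, 14]
  [-1, 2, -24, 22]
  [0, 7, -25, 27]
Key observation: the optimum is the walk 3->1->2->1, with weight (-7) + 4 + 2 = -1.
Optimal value attained by: walk 3->1->2->1.
Answer: (M^⊗3)[3][1] = -1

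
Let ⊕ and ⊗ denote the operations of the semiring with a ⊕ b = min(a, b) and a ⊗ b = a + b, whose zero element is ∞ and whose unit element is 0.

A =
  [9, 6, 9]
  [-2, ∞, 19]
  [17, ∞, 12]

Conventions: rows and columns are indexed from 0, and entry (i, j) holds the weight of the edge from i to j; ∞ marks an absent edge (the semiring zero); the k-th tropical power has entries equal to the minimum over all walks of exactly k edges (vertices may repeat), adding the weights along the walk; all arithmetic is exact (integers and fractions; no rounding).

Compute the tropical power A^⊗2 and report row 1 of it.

A^⊗2:
  [4, 15, 18]
  [7, 4, 7]
  [26, 23, 24]
Answer: row 1 of A^⊗2 = [7, 4, 7]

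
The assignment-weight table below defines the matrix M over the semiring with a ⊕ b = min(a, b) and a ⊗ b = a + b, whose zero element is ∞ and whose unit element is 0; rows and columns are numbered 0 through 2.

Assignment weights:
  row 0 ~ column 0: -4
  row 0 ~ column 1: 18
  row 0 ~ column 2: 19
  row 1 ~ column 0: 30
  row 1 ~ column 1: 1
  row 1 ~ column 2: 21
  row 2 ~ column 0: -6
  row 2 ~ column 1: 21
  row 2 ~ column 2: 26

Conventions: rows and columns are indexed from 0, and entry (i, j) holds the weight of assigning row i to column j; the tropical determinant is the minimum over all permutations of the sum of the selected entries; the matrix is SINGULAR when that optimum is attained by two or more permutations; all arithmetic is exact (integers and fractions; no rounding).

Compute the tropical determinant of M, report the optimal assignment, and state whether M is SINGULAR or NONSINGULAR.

σ = (0, 1, 2): (-4) + 1 + 26 = 23
σ = (0, 2, 1): (-4) + 21 + 21 = 38
σ = (1, 0, 2): 18 + 30 + 26 = 74
σ = (1, 2, 0): 18 + 21 + (-6) = 33
σ = (2, 0, 1): 19 + 30 + 21 = 70
σ = (2, 1, 0): 19 + 1 + (-6) = 14
Optimal value attained by: σ = (2, 1, 0).
Answer: det⊕(M) = 14; verdict: NONSINGULAR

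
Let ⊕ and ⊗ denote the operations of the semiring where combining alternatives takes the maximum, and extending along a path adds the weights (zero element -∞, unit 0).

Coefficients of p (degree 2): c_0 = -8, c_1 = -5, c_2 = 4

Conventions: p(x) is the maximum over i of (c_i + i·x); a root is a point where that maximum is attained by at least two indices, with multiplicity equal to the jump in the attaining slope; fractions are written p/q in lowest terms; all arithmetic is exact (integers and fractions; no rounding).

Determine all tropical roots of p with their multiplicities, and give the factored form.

hull edge (i=0, c=-8) to (i=2, c=4): slope 6, span 2
Factored form: p(x) = 4 ⊗ (x ⊕ (-6)) ⊗ (x ⊕ (-6))
Answer: roots = -6 (mult 2)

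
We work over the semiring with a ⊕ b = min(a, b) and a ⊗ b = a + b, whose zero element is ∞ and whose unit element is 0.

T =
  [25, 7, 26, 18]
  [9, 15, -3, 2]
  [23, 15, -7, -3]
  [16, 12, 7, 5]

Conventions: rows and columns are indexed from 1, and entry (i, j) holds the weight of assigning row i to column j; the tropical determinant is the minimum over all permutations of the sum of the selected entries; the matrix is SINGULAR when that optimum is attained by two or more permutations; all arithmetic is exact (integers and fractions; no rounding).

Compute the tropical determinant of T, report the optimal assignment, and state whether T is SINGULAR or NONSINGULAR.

σ = (1, 2, 3, 4): 25 + 15 + (-7) + 5 = 38
σ = (1, 2, 4, 3): 25 + 15 + (-3) + 7 = 44
σ = (1, 3, 2, 4): 25 + (-3) + 15 + 5 = 42
σ = (1, 3, 4, 2): 25 + (-3) + (-3) + 12 = 31
σ = (1, 4, 2, 3): 25 + 2 + 15 + 7 = 49
σ = (1, 4, 3, 2): 25 + 2 + (-7) + 12 = 32
σ = (2, 1, 3, 4): 7 + 9 + (-7) + 5 = 14
σ = (2, 1, 4, 3): 7 + 9 + (-3) + 7 = 20
σ = (2, 3, 1, 4): 7 + (-3) + 23 + 5 = 32
σ = (2, 3, 4, 1): 7 + (-3) + (-3) + 16 = 17
σ = (2, 4, 1, 3): 7 + 2 + 23 + 7 = 39
σ = (2, 4, 3, 1): 7 + 2 + (-7) + 16 = 18
σ = (3, 1, 2, 4): 26 + 9 + 15 + 5 = 55
σ = (3, 1, 4, 2): 26 + 9 + (-3) + 12 = 44
σ = (3, 2, 1, 4): 26 + 15 + 23 + 5 = 69
σ = (3, 2, 4, 1): 26 + 15 + (-3) + 16 = 54
σ = (3, 4, 1, 2): 26 + 2 + 23 + 12 = 63
σ = (3, 4, 2, 1): 26 + 2 + 15 + 16 = 59
σ = (4, 1, 2, 3): 18 + 9 + 15 + 7 = 49
σ = (4, 1, 3, 2): 18 + 9 + (-7) + 12 = 32
σ = (4, 2, 1, 3): 18 + 15 + 23 + 7 = 63
σ = (4, 2, 3, 1): 18 + 15 + (-7) + 16 = 42
σ = (4, 3, 1, 2): 18 + (-3) + 23 + 12 = 50
σ = (4, 3, 2, 1): 18 + (-3) + 15 + 16 = 46
Optimal value attained by: σ = (2, 1, 3, 4).
Answer: det⊕(T) = 14; verdict: NONSINGULAR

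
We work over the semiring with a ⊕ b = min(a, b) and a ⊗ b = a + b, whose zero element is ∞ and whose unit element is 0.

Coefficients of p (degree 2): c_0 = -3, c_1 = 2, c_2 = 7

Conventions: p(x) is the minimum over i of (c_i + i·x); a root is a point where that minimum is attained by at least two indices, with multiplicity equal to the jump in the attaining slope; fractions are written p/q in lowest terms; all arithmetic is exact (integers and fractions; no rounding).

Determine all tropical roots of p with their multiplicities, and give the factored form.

hull edge (i=0, c=-3) to (i=2, c=7): slope 5, span 2
Factored form: p(x) = 7 ⊗ (x ⊕ (-5)) ⊗ (x ⊕ (-5))
Answer: roots = -5 (mult 2)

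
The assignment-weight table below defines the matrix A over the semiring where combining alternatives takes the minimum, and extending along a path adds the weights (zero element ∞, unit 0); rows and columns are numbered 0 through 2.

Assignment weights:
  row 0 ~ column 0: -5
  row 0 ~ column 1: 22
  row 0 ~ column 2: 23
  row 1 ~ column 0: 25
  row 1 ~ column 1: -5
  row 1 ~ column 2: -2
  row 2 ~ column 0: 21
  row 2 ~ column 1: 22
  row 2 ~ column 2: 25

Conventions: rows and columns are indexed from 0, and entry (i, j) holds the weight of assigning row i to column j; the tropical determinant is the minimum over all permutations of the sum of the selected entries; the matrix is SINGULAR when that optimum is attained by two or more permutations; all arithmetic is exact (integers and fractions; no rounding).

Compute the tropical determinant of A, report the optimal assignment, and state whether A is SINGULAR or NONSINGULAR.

σ = (0, 1, 2): (-5) + (-5) + 25 = 15
σ = (0, 2, 1): (-5) + (-2) + 22 = 15
σ = (1, 0, 2): 22 + 25 + 25 = 72
σ = (1, 2, 0): 22 + (-2) + 21 = 41
σ = (2, 0, 1): 23 + 25 + 22 = 70
σ = (2, 1, 0): 23 + (-5) + 21 = 39
Optimal value attained by: σ = (0, 1, 2).
Answer: det⊕(A) = 15; verdict: SINGULAR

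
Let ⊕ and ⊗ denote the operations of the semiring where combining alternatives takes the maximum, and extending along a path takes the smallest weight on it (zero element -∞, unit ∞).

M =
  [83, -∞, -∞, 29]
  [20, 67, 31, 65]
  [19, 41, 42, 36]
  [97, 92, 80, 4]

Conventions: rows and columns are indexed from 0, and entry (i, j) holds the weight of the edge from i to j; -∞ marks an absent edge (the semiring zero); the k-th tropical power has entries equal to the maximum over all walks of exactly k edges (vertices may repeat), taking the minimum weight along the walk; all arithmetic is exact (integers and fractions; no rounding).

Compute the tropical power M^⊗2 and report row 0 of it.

M^⊗2:
  [83, 29, 29, 29]
  [65, 67, 65, 65]
  [36, 41, 42, 41]
  [83, 67, 42, 65]
Answer: row 0 of M^⊗2 = [83, 29, 29, 29]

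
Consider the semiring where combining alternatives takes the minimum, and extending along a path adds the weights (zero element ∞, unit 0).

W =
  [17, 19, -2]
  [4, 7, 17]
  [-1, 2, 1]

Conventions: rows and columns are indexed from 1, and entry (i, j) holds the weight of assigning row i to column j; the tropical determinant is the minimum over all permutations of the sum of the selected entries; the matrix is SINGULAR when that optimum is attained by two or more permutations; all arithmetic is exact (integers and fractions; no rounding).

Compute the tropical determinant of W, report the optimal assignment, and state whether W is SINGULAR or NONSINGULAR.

σ = (1, 2, 3): 17 + 7 + 1 = 25
σ = (1, 3, 2): 17 + 17 + 2 = 36
σ = (2, 1, 3): 19 + 4 + 1 = 24
σ = (2, 3, 1): 19 + 17 + (-1) = 35
σ = (3, 1, 2): (-2) + 4 + 2 = 4
σ = (3, 2, 1): (-2) + 7 + (-1) = 4
Optimal value attained by: σ = (3, 1, 2).
Answer: det⊕(W) = 4; verdict: SINGULAR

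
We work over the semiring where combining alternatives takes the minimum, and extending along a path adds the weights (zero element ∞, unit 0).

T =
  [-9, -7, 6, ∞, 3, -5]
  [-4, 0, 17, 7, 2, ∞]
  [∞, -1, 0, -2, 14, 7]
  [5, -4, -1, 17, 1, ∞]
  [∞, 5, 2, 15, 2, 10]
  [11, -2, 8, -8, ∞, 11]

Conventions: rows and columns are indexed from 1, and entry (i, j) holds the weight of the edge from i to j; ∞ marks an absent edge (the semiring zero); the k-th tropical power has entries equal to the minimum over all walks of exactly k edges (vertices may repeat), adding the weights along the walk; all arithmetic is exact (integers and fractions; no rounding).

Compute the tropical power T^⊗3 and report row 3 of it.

T^⊗2:
  [-18, -16, -3, -13, -6, -14]
  [-13, -11, 2, 7, -1, -9]
  [-5, -6, -3, -2, -1, 7]
  [-8, -4, -1, -3, -2, 0]
  [1, 1, 2, 0, 4, 9]
  [-6, -12, -9, 3, -7, 6]
T^⊗3:
  [-27, -25, -14, -22, -15, -23]
  [-22, -20, -7, -17, -10, -18]
  [-14, -12, -3, -5, -4, -10]
  [-17, -15, -4, -8, -5, -13]
  [-8, -6, -1, 0, 1, -4]
  [-16, -13, -9, -11, -10, -11]
Answer: row 3 of T^⊗3 = [-14, -12, -3, -5, -4, -10]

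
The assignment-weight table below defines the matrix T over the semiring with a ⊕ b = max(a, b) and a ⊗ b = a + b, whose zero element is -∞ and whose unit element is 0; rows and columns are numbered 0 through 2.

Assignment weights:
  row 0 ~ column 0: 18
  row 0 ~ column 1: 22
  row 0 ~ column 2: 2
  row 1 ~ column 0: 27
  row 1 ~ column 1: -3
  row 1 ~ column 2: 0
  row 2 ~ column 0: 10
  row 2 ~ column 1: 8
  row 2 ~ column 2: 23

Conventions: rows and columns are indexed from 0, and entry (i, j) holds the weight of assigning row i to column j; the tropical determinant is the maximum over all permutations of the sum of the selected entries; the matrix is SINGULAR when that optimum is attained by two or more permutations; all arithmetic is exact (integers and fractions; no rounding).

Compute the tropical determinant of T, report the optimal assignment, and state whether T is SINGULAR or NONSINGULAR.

σ = (0, 1, 2): 18 + (-3) + 23 = 38
σ = (0, 2, 1): 18 + 0 + 8 = 26
σ = (1, 0, 2): 22 + 27 + 23 = 72
σ = (1, 2, 0): 22 + 0 + 10 = 32
σ = (2, 0, 1): 2 + 27 + 8 = 37
σ = (2, 1, 0): 2 + (-3) + 10 = 9
Optimal value attained by: σ = (1, 0, 2).
Answer: det⊕(T) = 72; verdict: NONSINGULAR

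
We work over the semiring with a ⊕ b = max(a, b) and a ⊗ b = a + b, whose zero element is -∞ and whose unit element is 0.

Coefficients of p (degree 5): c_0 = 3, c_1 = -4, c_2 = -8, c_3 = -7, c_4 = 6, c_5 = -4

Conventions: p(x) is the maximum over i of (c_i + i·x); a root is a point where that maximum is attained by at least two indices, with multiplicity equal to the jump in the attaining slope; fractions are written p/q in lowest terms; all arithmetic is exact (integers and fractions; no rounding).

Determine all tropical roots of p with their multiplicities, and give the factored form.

hull edge (i=0, c=3) to (i=4, c=6): slope 3/4, span 4
hull edge (i=4, c=6) to (i=5, c=-4): slope -10, span 1
Factored form: p(x) = -4 ⊗ (x ⊕ (-3/4)) ⊗ (x ⊕ (-3/4)) ⊗ (x ⊕ (-3/4)) ⊗ (x ⊕ (-3/4)) ⊗ (x ⊕ 10)
Answer: roots = -3/4 (mult 4), 10 (mult 1)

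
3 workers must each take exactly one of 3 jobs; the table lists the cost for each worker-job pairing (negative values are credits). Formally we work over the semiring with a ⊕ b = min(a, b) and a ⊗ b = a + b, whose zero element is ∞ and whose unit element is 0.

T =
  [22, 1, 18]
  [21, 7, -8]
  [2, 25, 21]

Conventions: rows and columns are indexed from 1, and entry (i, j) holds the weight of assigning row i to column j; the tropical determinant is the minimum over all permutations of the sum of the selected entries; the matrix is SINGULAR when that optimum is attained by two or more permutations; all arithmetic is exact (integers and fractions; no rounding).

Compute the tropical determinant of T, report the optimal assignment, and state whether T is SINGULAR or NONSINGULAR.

σ = (1, 2, 3): 22 + 7 + 21 = 50
σ = (1, 3, 2): 22 + (-8) + 25 = 39
σ = (2, 1, 3): 1 + 21 + 21 = 43
σ = (2, 3, 1): 1 + (-8) + 2 = -5
σ = (3, 1, 2): 18 + 21 + 25 = 64
σ = (3, 2, 1): 18 + 7 + 2 = 27
Optimal value attained by: σ = (2, 3, 1).
Answer: det⊕(T) = -5; verdict: NONSINGULAR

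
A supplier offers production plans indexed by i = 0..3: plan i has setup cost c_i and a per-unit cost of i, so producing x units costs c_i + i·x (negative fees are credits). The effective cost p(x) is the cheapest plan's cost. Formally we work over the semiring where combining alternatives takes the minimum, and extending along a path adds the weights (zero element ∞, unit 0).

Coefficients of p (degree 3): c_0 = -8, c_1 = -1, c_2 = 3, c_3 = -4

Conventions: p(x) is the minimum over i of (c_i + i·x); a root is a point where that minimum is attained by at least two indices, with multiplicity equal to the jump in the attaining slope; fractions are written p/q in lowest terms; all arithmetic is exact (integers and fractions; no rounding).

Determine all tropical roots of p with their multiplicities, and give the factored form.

hull edge (i=0, c=-8) to (i=3, c=-4): slope 4/3, span 3
Factored form: p(x) = -4 ⊗ (x ⊕ (-4/3)) ⊗ (x ⊕ (-4/3)) ⊗ (x ⊕ (-4/3))
Answer: roots = -4/3 (mult 3)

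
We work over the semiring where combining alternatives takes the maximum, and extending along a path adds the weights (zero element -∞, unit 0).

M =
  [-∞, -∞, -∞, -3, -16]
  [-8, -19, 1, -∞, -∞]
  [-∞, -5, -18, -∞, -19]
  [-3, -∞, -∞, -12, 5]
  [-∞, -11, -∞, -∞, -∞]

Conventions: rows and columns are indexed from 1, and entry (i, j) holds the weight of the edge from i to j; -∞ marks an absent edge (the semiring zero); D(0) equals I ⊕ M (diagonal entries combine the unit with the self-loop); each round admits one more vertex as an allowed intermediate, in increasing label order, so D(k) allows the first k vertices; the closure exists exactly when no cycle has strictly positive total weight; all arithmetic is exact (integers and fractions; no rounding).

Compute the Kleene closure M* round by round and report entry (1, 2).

D(0):
  [0, -∞, -∞, -3, -16]
  [-8, 0, 1, -∞, -∞]
  [-∞, -5, 0, -∞, -19]
  [-3, -∞, -∞, 0, 5]
  [-∞, -11, -∞, -∞, 0]
D(1):
  [0, -∞, -∞, -3, -16]
  [-8, 0, 1, -11, -24]
  [-∞, -5, 0, -∞, -19]
  [-3, -∞, -∞, 0, 5]
  [-∞, -11, -∞, -∞, 0]
D(2):
  [0, -∞, -∞, -3, -16]
  [-8, 0, 1, -11, -24]
  [-13, -5, 0, -16, -19]
  [-3, -∞, -∞, 0, 5]
  [-19, -11, -10, -22, 0]
D(3):
  [0, -∞, -∞, -3, -16]
  [-8, 0, 1, -11, -18]
  [-13, -5, 0, -16, -19]
  [-3, -∞, -∞, 0, 5]
  [-19, -11, -10, -22, 0]
D(4):
  [0, -∞, -∞, -3, 2]
  [-8, 0, 1, -11, -6]
  [-13, -5, 0, -16, -11]
  [-3, -∞, -∞, 0, 5]
  [-19, -11, -10, -22, 0]
D(5):
  [0, -9, -8, -3, 2]
  [-8, 0, 1, -11, -6]
  [-13, -5, 0, -16, -11]
  [-3, -6, -5, 0, 5]
  [-19, -11, -10, -22, 0]
Answer: M*[1][2] = -9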